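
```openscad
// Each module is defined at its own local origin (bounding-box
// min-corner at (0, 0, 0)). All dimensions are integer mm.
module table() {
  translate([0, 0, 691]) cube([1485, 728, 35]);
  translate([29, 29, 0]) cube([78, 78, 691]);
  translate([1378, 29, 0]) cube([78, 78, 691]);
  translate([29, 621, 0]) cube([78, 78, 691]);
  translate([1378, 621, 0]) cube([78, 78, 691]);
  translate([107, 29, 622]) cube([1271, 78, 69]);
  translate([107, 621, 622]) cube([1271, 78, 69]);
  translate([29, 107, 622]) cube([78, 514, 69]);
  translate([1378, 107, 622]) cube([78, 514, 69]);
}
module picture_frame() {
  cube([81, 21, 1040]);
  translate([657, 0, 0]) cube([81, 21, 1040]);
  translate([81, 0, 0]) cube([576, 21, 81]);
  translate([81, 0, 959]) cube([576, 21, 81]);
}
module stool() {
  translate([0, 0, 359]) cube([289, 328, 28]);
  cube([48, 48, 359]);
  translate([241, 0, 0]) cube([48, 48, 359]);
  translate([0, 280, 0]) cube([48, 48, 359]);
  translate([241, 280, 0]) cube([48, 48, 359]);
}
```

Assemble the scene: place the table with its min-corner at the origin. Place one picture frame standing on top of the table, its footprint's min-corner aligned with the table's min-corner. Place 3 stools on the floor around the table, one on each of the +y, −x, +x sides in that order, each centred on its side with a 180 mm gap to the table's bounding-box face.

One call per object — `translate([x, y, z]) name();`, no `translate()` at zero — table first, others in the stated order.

table();
translate([0, 0, 726]) picture_frame();
translate([598, 908, 0]) stool();
translate([-469, 200, 0]) stool();
translate([1665, 200, 0]) stool();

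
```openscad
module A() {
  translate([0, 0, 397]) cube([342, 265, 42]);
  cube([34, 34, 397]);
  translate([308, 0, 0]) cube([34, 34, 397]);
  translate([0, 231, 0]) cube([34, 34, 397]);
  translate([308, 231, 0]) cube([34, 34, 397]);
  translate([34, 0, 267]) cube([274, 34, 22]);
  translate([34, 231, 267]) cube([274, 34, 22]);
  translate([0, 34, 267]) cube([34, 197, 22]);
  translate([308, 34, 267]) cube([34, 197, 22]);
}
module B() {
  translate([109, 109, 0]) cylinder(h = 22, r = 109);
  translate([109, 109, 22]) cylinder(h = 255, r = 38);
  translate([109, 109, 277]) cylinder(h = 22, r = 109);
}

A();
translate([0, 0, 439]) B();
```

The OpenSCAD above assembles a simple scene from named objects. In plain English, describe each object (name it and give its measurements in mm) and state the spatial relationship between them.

A is a simple wooden stool: a rectangular seat 342 mm (x) by 265 mm (y), 42 mm thick, top face at z = 439 mm, on four square legs, each 34×34 mm in cross-section. The legs rest on z = 0, each flush with a corner of the seat. Four stretchers, 34 mm wide and 22 mm tall, connect adjacent legs with their undersides at z = 267 mm, each running between the inner faces of the legs it joins and aligned with the legs' outer faces on the other axis.

B is a spool: two coaxial disc flanges of radius 109 mm and thickness 22 mm, joined by a core cylinder of radius 38 mm and height 255 mm. The lower flange rests on z = 0 and the three cylinders share a vertical axis.

The spool is on top of the stool.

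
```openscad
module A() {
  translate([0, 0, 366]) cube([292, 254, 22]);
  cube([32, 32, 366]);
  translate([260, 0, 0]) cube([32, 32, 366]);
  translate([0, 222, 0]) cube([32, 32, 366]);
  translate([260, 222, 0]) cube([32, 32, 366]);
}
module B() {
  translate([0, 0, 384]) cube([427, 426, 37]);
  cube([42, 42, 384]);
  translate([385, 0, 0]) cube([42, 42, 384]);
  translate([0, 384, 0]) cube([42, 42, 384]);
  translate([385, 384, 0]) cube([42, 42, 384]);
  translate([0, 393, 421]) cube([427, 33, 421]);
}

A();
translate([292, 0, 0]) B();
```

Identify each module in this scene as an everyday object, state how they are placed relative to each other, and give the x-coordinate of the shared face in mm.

The stool's +x face and the chair's −x face are both at x = 292 mm.

A is a stool. B is a chair. The chair is against the stool's +x side, with their −y faces flush. The x-coordinate of the shared face is 292 mm.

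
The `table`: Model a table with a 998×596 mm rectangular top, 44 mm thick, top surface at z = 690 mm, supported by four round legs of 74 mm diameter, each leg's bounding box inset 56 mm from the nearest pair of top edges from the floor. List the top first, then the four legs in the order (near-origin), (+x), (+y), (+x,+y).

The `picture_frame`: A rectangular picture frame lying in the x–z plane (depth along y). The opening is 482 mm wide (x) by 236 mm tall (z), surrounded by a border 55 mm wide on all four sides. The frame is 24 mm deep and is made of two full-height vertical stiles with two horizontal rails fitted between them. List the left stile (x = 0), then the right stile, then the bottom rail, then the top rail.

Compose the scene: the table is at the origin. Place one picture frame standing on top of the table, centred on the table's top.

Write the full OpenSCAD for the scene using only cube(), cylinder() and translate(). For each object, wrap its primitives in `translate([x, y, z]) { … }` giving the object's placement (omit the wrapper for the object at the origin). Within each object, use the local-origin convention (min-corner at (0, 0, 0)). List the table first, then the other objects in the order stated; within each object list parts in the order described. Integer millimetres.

translate([0, 0, 646]) cube([998, 596, 44]);
translate([93, 93, 0]) cylinder(h = 646, r = 37);
translate([905, 93, 0]) cylinder(h = 646, r = 37);
translate([93, 503, 0]) cylinder(h = 646, r = 37);
translate([905, 503, 0]) cylinder(h = 646, r = 37);
translate([203, 286, 690]) {
  cube([55, 24, 346]);
  translate([537, 0, 0]) cube([55, 24, 346]);
  translate([55, 0, 0]) cube([482, 24, 55]);
  translate([55, 0, 291]) cube([482, 24, 55]);
}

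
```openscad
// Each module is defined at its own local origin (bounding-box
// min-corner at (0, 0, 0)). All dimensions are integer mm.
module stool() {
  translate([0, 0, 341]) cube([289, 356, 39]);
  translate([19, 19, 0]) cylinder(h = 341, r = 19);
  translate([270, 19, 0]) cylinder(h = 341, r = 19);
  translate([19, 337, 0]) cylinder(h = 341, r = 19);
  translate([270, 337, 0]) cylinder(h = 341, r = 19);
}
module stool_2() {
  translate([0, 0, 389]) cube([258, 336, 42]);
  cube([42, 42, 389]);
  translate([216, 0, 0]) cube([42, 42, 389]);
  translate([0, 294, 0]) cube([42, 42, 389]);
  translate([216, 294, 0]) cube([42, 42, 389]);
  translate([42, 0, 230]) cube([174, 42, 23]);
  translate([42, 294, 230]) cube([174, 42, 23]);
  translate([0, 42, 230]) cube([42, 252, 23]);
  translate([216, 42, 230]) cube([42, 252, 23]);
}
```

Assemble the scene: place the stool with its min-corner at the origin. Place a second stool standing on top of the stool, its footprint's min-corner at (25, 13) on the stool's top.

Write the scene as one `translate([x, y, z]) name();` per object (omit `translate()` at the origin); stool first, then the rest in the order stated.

stool();
translate([25, 13, 380]) stool_2();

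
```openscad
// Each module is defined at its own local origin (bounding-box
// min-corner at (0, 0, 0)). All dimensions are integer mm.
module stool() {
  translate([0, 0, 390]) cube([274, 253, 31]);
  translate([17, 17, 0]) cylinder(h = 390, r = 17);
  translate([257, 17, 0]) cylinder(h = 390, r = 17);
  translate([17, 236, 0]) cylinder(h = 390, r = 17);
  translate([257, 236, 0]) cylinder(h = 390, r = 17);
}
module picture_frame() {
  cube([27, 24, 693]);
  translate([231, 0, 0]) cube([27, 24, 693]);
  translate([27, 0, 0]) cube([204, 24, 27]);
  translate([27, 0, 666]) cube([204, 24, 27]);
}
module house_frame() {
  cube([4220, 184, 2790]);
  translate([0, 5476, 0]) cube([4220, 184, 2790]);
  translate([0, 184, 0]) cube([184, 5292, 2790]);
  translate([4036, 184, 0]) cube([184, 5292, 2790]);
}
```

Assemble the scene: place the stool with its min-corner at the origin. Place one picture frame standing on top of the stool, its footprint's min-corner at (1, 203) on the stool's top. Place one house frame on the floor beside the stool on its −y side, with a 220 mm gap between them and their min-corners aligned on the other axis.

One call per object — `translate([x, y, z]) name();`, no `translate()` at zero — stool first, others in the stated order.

stool();
translate([1, 203, 421]) picture_frame();
translate([0, -5880, 0]) house_frame();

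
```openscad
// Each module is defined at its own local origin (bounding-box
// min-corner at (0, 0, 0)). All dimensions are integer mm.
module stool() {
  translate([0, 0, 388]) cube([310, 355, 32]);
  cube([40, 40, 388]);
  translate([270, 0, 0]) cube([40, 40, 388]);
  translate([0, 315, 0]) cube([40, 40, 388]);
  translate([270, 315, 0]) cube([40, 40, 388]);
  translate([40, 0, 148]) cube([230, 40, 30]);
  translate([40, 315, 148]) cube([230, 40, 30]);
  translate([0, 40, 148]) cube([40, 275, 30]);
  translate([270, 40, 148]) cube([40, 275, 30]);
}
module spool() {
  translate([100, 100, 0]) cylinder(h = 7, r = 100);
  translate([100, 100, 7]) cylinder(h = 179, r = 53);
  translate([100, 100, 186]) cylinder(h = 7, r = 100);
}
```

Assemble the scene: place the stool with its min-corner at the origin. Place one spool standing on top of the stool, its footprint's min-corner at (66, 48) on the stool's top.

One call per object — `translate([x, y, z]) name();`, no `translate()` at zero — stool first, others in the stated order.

stool();
translate([66, 48, 420]) spool();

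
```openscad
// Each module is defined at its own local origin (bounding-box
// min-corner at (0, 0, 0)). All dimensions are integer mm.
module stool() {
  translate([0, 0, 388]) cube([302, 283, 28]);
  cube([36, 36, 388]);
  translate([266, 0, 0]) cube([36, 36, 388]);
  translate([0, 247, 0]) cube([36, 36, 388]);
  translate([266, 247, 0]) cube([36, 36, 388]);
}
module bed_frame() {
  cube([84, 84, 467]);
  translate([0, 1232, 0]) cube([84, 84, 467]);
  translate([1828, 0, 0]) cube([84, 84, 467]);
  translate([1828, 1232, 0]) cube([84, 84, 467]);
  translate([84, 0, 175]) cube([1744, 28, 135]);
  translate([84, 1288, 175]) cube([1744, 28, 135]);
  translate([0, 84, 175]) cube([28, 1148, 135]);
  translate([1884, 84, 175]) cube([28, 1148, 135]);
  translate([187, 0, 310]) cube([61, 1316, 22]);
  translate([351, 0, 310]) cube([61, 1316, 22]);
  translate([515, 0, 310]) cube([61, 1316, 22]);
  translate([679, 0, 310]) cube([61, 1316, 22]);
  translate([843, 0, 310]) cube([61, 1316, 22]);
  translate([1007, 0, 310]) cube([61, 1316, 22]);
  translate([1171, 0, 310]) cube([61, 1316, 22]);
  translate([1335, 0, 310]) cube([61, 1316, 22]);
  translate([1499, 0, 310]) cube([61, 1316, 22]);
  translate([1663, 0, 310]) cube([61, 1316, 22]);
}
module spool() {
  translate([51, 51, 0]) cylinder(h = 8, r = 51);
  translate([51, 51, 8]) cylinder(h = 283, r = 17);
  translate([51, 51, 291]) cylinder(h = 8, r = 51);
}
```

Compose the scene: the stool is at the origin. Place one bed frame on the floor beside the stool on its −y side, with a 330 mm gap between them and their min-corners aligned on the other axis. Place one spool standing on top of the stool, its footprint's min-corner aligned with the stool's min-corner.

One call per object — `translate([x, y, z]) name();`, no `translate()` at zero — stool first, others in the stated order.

stool();
translate([0, -1646, 0]) bed_frame();
translate([0, 0, 416]) spool();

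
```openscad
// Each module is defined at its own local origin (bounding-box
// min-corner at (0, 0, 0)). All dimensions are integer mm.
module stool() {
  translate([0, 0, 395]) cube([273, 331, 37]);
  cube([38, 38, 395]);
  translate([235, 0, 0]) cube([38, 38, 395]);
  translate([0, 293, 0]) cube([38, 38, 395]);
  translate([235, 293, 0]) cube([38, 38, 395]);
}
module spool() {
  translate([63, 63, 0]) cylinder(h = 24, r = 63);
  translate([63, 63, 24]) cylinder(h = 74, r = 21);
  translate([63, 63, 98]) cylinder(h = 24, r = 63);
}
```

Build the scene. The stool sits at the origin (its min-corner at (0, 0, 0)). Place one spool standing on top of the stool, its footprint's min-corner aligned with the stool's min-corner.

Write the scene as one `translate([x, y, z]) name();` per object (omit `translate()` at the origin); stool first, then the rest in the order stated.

stool();
translate([0, 0, 432]) spool();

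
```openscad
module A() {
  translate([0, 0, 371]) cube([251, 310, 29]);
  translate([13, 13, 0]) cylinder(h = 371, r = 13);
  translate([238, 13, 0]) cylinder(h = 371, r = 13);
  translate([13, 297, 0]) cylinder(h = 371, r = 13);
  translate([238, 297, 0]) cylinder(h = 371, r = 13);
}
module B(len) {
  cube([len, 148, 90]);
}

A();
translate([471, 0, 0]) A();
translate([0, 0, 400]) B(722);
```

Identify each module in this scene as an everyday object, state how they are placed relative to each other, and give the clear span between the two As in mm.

Second stool starts at x = 471; first ends at x = 251; clear span = 471 − 251 = 220 mm.

A is a stool. B is a beam. A beam spans the tops of two stools. The clear span between the two stools is 220 mm.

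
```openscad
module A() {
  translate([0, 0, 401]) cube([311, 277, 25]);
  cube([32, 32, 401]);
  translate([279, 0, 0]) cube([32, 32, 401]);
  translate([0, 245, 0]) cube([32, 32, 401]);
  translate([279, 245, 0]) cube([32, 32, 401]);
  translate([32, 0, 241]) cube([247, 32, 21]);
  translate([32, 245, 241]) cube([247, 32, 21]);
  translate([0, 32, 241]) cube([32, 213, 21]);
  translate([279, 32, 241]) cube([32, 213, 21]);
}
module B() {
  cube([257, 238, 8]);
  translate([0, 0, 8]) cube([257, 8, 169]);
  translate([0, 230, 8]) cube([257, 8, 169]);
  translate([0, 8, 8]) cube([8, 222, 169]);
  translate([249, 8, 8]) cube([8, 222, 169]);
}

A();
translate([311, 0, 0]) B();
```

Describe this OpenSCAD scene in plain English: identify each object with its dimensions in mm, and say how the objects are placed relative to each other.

A is a four-legged stool. The seat is a 311×277×25 mm slab whose top surface is at z = 426 mm; four square legs, each 32×32 mm in cross-section, run from the floor (z = 0) to the underside of the seat, each flush with a corner of the seat. Four stretchers, 32 mm wide and 21 mm tall, connect adjacent legs with their undersides at z = 241 mm, each running between the inner faces of the legs it joins and aligned with the legs' outer faces on the other axis.

B is an open storage box with external size 257×238×177 mm and wall thickness 8 mm (the base is also 8 mm thick). The base covers the whole footprint; the four walls stand on the base, with the y-facing walls full-width and the x-facing walls fitting between their inner faces.

The open box is against the stool's +x side, with their −y faces flush.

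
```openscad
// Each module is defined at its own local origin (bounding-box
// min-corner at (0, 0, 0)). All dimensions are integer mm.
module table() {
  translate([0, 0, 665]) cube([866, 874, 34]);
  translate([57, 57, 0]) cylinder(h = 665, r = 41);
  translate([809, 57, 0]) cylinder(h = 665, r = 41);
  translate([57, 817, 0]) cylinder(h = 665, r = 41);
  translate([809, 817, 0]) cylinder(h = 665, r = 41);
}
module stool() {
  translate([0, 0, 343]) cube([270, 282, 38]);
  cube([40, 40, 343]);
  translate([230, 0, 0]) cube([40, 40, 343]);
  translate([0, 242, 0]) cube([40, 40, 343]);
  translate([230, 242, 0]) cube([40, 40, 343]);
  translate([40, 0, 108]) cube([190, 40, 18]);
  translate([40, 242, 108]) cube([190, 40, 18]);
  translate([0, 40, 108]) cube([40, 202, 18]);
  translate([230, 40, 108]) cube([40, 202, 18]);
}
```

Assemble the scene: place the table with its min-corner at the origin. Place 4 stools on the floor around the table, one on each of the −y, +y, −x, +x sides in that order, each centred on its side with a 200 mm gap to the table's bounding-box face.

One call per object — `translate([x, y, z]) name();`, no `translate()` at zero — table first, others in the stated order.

table();
translate([298, -482, 0]) stool();
translate([298, 1074, 0]) stool();
translate([-470, 296, 0]) stool();
translate([1066, 296, 0]) stool();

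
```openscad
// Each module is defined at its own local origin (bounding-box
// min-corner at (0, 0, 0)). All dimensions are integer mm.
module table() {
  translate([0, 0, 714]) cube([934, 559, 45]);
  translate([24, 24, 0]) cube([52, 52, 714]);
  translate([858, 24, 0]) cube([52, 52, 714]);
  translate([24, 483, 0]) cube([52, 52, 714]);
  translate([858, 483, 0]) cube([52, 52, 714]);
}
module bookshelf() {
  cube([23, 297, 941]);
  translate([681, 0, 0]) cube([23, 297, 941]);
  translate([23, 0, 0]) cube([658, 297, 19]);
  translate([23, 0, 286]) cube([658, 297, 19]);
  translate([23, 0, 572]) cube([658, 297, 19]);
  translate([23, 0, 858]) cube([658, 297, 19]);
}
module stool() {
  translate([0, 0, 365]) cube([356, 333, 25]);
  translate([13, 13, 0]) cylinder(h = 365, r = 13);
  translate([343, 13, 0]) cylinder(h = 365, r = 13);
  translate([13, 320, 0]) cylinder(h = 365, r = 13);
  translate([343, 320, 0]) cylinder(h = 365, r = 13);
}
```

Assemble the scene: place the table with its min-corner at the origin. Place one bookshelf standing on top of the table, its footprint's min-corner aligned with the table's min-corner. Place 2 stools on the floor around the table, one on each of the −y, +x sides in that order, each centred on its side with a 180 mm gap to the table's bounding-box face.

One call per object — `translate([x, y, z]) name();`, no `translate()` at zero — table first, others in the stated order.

table();
translate([0, 0, 759]) bookshelf();
translate([289, -513, 0]) stool();
translate([1114, 113, 0]) stool();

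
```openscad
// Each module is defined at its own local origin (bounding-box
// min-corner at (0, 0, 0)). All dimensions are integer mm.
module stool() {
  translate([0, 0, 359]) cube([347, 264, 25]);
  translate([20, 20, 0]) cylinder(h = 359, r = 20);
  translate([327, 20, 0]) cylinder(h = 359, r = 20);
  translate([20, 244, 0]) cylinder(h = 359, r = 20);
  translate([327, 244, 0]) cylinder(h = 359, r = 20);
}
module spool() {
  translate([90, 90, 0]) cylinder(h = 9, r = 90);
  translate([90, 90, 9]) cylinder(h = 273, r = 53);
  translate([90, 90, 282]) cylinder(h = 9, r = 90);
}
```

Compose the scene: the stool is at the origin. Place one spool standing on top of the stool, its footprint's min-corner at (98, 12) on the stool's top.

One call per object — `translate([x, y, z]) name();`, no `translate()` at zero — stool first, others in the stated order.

stool();
translate([98, 12, 384]) spool();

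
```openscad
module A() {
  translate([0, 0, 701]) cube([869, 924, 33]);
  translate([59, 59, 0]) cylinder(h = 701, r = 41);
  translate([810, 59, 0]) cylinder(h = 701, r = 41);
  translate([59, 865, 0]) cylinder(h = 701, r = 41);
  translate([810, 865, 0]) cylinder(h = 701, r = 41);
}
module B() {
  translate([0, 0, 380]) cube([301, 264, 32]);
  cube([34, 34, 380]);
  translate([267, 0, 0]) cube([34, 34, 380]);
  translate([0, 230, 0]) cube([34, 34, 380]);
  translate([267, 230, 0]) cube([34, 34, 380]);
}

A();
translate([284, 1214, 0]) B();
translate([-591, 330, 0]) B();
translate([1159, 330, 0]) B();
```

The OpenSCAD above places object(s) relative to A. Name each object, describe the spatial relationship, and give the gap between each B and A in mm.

Each stool's nearest face is 290 mm from the table's bounding box.

A is a table. B is a stool. Three stools sit around the table at the +y, −x, +x sides. The gap between each stool and the table is 290 mm.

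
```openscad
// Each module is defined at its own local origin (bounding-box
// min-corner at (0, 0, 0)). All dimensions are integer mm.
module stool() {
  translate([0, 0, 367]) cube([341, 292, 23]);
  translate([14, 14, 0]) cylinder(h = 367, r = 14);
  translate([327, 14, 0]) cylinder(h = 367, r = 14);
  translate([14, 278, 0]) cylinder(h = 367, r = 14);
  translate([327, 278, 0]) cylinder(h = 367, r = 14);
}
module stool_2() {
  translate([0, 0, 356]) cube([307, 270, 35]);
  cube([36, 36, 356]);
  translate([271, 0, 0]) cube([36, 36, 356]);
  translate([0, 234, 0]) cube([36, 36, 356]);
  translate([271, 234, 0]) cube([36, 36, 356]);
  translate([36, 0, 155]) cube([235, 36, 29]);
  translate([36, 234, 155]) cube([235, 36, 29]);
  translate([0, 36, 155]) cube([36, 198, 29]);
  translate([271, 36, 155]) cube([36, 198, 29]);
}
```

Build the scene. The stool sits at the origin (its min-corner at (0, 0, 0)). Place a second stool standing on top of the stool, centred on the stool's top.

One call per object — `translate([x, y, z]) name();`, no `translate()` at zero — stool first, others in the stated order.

stool();
translate([17, 11, 390]) stool_2();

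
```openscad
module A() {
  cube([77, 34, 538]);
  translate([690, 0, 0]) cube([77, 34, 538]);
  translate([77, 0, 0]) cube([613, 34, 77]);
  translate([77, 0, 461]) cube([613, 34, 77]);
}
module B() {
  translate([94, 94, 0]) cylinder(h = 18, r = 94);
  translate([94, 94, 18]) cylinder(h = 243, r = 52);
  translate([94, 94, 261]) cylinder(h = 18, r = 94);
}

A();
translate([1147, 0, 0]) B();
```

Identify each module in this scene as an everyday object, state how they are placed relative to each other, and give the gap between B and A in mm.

A is a picture frame. B is a spool. The spool is on the floor beside the picture frame on its +x side. The gap between the spool and the picture frame is 380 mm.

The spool's nearest face is 380 mm from the picture frame's +x face.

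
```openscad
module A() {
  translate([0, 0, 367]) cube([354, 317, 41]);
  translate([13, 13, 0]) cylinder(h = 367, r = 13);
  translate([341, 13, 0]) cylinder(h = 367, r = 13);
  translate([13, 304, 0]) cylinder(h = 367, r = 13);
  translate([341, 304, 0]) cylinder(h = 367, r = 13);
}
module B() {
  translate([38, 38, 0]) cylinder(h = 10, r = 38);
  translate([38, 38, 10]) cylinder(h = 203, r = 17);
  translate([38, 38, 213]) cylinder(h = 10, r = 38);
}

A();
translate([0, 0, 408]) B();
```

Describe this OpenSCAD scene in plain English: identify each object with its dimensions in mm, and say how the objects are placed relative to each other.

A is a four-legged stool. The seat is 354×317 mm, 41 mm thick, top at z = 408 mm. It stands on four round legs, each 26 mm in diameter, from z = 0 to the seat underside, each leg's axis is inset half a diameter from the nearest pair of seat edges (so the leg's bounding box is flush with the corner).

B is a spool: two coaxial disc flanges of radius 38 mm and thickness 10 mm, joined by a core cylinder of radius 17 mm and height 203 mm. The lower flange rests on z = 0 and the three cylinders share a vertical axis.

The spool is on top of the stool.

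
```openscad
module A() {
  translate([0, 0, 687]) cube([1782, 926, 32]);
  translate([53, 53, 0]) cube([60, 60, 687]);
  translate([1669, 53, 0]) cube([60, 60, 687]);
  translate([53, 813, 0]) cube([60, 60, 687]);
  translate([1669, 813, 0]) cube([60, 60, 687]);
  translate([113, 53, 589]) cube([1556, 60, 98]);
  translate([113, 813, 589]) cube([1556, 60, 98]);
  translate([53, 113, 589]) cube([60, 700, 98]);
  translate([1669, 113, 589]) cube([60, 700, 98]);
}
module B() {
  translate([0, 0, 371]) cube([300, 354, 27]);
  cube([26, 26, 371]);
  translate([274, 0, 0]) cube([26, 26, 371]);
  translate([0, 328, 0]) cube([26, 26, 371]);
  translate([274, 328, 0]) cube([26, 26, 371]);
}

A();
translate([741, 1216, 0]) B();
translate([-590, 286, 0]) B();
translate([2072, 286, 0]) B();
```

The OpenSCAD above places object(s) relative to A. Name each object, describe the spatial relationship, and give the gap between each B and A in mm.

Each stool's nearest face is 290 mm from the table's bounding box.

A is a table. B is a stool. Three stools sit around the table at the +y, −x, +x sides. The gap between each stool and the table is 290 mm.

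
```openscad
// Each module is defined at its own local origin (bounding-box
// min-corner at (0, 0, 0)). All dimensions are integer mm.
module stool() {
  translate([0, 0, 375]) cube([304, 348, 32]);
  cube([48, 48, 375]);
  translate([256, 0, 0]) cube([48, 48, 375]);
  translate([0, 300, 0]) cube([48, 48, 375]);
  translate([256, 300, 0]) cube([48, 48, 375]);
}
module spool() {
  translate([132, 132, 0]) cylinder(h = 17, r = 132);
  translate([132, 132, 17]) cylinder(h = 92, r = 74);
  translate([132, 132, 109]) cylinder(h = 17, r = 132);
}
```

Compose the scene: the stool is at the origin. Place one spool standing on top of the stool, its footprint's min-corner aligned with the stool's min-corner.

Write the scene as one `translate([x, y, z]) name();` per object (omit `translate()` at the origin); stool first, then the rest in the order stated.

stool();
translate([0, 0, 407]) spool();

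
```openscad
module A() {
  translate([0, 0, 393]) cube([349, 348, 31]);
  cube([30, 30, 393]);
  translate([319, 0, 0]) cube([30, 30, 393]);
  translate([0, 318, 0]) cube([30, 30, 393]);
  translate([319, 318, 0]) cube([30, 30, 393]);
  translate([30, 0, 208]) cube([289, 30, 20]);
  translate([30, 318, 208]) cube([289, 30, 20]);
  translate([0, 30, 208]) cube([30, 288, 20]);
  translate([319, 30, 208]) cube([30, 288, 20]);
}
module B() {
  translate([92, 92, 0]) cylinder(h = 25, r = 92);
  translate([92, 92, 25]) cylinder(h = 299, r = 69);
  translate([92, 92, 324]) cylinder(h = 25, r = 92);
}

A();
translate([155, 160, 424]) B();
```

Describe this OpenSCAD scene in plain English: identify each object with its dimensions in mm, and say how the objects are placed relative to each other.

A is a simple wooden stool: a rectangular seat 349 mm (x) by 348 mm (y), 31 mm thick, top face at z = 424 mm, on four square legs, each 30×30 mm in cross-section. The legs rest on z = 0, each flush with a corner of the seat. Four stretchers, 30 mm wide and 20 mm tall, connect adjacent legs with their undersides at z = 208 mm, each running between the inner faces of the legs it joins and aligned with the legs' outer faces on the other axis.

B is a spool: two coaxial disc flanges of radius 92 mm and thickness 25 mm, joined by a core cylinder of radius 69 mm and height 299 mm. The lower flange rests on z = 0 and the three cylinders share a vertical axis.

The spool is on top of the stool.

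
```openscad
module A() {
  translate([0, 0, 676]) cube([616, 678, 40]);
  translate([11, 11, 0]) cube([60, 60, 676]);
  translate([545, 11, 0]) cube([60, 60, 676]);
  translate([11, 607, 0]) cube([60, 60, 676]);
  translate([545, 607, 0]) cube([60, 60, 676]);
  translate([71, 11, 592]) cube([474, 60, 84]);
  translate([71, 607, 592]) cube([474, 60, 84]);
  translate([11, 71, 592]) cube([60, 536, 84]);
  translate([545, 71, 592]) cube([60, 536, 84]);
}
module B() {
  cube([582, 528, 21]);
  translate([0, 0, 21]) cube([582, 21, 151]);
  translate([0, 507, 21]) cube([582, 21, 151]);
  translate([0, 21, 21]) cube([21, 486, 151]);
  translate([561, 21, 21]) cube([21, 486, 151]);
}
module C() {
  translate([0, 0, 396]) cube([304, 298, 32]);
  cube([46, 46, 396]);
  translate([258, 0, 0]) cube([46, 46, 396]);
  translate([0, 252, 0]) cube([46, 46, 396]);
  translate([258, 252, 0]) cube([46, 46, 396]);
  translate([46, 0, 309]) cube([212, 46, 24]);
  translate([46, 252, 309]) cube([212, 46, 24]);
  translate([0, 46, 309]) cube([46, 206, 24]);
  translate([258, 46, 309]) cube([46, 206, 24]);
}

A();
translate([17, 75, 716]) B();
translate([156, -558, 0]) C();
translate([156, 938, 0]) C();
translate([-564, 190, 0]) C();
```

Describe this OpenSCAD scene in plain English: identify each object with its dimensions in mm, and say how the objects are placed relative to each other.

A is a table: top 616 mm (x) × 678 mm (y), 40 mm thick, upper face at z = 716 mm, on four 60×60 mm square legs, each inset 11 mm from the nearest pair of top edges, running from z = 0 to the bottom of the top. Four apron rails, 60 mm thick and 84 mm tall, run between adjacent legs with their top edges flush with the underside of the top and their outer faces flush with the legs' outer faces.

B is an open-topped rectangular box: outside dimensions 582×528×172 mm, with a uniform wall and base thickness of 21 mm. The base is a full 582×528 slab on the floor; four walls sit on top of the base. The front and back walls (the −y and +y sides) span the full width; the two side walls fit between them.

C is a simple wooden stool: a rectangular seat 304 mm (x) by 298 mm (y), 32 mm thick, top face at z = 428 mm, on four square legs, each 46×46 mm in cross-section. The legs rest on z = 0, each flush with a corner of the seat. Four stretchers, 46 mm wide and 24 mm tall, connect adjacent legs with their undersides at z = 309 mm, each running between the inner faces of the legs it joins and aligned with the legs' outer faces on the other axis.

The open box is on top of the table, centred. Three stools sit around the table at the −y, +y, −x sides.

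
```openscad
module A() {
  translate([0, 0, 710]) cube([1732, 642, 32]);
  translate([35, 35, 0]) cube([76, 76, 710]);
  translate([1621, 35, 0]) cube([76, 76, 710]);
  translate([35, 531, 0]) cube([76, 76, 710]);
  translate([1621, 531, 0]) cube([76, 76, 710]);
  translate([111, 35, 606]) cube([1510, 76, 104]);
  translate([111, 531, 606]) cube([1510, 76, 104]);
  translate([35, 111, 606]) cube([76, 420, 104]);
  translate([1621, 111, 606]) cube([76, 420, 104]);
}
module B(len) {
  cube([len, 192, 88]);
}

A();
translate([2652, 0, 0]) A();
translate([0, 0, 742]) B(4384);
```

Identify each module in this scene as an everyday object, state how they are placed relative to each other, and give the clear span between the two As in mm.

Second table starts at x = 2652; first ends at x = 1732; clear span = 2652 − 1732 = 920 mm.

A is a table. B is a beam. A beam spans the tops of two tables. The clear span between the two tables is 920 mm.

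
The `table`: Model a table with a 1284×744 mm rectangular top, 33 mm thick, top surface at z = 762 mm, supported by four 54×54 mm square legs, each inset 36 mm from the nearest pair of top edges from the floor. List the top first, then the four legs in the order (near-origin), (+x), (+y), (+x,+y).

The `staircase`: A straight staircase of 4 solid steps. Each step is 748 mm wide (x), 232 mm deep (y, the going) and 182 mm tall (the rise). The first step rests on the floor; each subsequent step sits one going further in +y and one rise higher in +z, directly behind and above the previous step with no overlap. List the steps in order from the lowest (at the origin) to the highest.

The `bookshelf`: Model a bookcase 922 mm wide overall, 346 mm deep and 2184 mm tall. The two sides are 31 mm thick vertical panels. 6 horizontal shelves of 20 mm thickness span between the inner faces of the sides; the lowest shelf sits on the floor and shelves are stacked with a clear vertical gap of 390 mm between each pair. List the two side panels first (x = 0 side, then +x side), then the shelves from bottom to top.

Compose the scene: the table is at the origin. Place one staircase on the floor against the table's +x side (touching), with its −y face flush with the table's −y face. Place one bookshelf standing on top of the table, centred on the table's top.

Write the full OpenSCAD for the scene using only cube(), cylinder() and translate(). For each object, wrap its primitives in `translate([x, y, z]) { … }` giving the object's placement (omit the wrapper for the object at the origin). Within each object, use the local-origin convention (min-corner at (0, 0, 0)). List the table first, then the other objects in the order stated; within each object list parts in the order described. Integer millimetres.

translate([0, 0, 729]) cube([1284, 744, 33]);
translate([36, 36, 0]) cube([54, 54, 729]);
translate([1194, 36, 0]) cube([54, 54, 729]);
translate([36, 654, 0]) cube([54, 54, 729]);
translate([1194, 654, 0]) cube([54, 54, 729]);
translate([1284, 0, 0]) {
  cube([748, 232, 182]);
  translate([0, 232, 182]) cube([748, 232, 182]);
  translate([0, 464, 364]) cube([748, 232, 182]);
  translate([0, 696, 546]) cube([748, 232, 182]);
}
translate([181, 199, 762]) {
  cube([31, 346, 2184]);
  translate([891, 0, 0]) cube([31, 346, 2184]);
  translate([31, 0, 0]) cube([860, 346, 20]);
  translate([31, 0, 410]) cube([860, 346, 20]);
  translate([31, 0, 820]) cube([860, 346, 20]);
  translate([31, 0, 1230]) cube([860, 346, 20]);
  translate([31, 0, 1640]) cube([860, 346, 20]);
  translate([31, 0, 2050]) cube([860, 346, 20]);
}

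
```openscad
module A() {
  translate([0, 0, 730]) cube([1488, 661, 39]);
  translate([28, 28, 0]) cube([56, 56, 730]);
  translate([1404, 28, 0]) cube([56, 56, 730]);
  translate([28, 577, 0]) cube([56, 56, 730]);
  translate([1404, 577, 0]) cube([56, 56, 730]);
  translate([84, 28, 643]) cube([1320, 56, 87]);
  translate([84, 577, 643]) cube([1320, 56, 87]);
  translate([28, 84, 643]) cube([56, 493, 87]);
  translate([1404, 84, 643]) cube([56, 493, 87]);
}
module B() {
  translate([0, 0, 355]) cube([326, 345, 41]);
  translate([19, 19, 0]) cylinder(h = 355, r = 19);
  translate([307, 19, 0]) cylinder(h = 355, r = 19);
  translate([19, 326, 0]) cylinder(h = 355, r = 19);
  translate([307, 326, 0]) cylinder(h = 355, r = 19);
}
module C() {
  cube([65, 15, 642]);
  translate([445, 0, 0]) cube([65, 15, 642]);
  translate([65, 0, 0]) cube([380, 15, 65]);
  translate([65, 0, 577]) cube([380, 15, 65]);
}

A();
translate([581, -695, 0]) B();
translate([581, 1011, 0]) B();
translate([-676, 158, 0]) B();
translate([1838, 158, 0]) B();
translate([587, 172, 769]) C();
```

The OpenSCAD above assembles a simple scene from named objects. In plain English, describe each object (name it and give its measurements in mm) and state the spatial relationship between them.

A is a table with a 1488×661 mm rectangular top, 39 mm thick, top surface at z = 769 mm, supported by four 56×56 mm square legs, each inset 28 mm from the nearest pair of top edges, running from the floor. Four apron rails, 56 mm thick and 87 mm tall, run between adjacent legs with their top edges flush with the underside of the top and their outer faces flush with the legs' outer faces.

B is a simple wooden stool: a rectangular seat 326 mm (x) by 345 mm (y), 41 mm thick, top face at z = 396 mm, on four round legs, each 38 mm in diameter. The legs rest on z = 0, each leg's axis is inset half a diameter from the nearest pair of seat edges (so the leg's bounding box is flush with the corner).

C is a rectangular picture frame lying in the x–z plane (depth along y). The opening is 380 mm wide (x) by 512 mm tall (z), surrounded by a border 65 mm wide on all four sides. The frame is 15 mm deep and is made of two full-height vertical stiles with two horizontal rails fitted between them.

Four stools sit around the table at the −y, +y, −x, +x sides. The picture frame is on top of the table.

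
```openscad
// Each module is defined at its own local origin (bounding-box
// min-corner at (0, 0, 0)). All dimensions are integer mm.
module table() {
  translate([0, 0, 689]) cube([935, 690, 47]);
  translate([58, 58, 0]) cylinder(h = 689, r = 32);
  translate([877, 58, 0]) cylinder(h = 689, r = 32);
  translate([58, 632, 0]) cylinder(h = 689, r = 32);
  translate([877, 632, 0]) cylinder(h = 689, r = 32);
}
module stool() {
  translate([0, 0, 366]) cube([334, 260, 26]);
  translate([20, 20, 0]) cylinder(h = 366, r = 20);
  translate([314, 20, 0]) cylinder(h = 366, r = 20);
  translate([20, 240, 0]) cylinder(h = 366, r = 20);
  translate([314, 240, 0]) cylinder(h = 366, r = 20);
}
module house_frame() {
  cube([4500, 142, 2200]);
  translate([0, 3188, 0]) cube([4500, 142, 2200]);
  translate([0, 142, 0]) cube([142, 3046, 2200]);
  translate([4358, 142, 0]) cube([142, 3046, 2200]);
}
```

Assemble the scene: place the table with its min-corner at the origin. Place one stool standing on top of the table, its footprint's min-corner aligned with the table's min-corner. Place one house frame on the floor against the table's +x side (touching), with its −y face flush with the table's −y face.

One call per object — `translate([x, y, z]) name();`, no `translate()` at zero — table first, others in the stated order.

table();
translate([0, 0, 736]) stool();
translate([935, 0, 0]) house_frame();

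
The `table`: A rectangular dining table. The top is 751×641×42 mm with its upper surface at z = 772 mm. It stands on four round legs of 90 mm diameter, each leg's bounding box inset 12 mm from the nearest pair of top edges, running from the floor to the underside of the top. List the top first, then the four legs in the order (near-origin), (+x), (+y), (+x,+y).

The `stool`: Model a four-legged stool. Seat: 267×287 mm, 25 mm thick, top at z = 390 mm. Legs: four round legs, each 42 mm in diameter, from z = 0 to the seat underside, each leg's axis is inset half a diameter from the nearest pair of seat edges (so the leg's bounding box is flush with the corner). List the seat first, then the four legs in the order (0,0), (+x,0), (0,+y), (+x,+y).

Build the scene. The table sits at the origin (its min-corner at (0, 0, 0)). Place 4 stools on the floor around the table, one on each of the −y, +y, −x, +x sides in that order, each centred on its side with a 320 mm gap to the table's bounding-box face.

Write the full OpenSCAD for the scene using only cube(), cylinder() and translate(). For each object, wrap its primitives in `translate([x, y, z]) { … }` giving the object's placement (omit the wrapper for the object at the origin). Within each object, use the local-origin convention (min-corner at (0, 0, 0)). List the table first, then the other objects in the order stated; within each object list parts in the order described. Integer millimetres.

translate([0, 0, 730]) cube([751, 641, 42]);
translate([57, 57, 0]) cylinder(h = 730, r = 45);
translate([694, 57, 0]) cylinder(h = 730, r = 45);
translate([57, 584, 0]) cylinder(h = 730, r = 45);
translate([694, 584, 0]) cylinder(h = 730, r = 45);
translate([242, -607, 0]) {
  translate([0, 0, 365]) cube([267, 287, 25]);
  translate([21, 21, 0]) cylinder(h = 365, r = 21);
  translate([246, 21, 0]) cylinder(h = 365, r = 21);
  translate([21, 266, 0]) cylinder(h = 365, r = 21);
  translate([246, 266, 0]) cylinder(h = 365, r = 21);
}
translate([242, 961, 0]) {
  translate([0, 0, 365]) cube([267, 287, 25]);
  translate([21, 21, 0]) cylinder(h = 365, r = 21);
  translate([246, 21, 0]) cylinder(h = 365, r = 21);
  translate([21, 266, 0]) cylinder(h = 365, r = 21);
  translate([246, 266, 0]) cylinder(h = 365, r = 21);
}
translate([-587, 177, 0]) {
  translate([0, 0, 365]) cube([267, 287, 25]);
  translate([21, 21, 0]) cylinder(h = 365, r = 21);
  translate([246, 21, 0]) cylinder(h = 365, r = 21);
  translate([21, 266, 0]) cylinder(h = 365, r = 21);
  translate([246, 266, 0]) cylinder(h = 365, r = 21);
}
translate([1071, 177, 0]) {
  translate([0, 0, 365]) cube([267, 287, 25]);
  translate([21, 21, 0]) cylinder(h = 365, r = 21);
  translate([246, 21, 0]) cylinder(h = 365, r = 21);
  translate([21, 266, 0]) cylinder(h = 365, r = 21);
  translate([246, 266, 0]) cylinder(h = 365, r = 21);
}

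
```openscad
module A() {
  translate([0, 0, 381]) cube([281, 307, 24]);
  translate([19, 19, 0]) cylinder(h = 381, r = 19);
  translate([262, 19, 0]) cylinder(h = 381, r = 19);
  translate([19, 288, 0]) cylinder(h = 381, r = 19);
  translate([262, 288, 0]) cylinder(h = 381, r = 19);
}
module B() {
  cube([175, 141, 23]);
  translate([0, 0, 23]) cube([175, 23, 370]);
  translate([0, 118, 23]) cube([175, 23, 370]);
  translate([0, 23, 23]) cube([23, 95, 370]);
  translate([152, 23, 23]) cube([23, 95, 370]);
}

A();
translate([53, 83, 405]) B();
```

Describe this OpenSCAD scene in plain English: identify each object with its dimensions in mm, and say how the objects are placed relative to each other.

A is a four-legged stool. The seat is a 281×307×24 mm slab whose top surface is at z = 405 mm; four round legs, each 38 mm in diameter, run from the floor (z = 0) to the underside of the seat, each leg's axis is inset half a diameter from the nearest pair of seat edges (so the leg's bounding box is flush with the corner).

B is an open storage box with external size 175×141×393 mm and wall thickness 23 mm (the base is also 23 mm thick). The base covers the whole footprint; the four walls stand on the base, with the y-facing walls full-width and the x-facing walls fitting between their inner faces.

The open box is on top of the stool, centred.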